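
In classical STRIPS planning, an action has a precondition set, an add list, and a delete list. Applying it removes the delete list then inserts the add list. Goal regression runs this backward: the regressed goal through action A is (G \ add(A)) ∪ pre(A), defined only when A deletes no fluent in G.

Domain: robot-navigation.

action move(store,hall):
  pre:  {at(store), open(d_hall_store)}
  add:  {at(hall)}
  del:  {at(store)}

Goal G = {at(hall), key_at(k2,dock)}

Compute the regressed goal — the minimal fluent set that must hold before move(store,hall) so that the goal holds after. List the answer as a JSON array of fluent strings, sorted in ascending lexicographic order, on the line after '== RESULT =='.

Compute (G \ add) ∪ pre:
  G ∩ del = {}  (empty — regression defined)
  G \ add = {at(hall), key_at(k2,dock)} \ {at(hall)} = {key_at(k2,dock)}
  ∪ pre   = {key_at(k2,dock)} ∪ {at(store), open(d_hall_store)}
          = {at(store), key_at(k2,dock), open(d_hall_store)}

== RESULT ==
["at(store)", "key_at(k2,dock)", "open(d_hall_store)"]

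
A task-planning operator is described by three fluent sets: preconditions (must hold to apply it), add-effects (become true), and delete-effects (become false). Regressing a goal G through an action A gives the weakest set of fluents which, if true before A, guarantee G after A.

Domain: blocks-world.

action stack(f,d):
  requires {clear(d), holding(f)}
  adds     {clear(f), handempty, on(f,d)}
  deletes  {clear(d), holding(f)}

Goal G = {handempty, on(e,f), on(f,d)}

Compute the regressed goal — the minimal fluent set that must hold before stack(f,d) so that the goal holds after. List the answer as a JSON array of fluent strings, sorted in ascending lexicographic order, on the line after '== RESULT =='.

Compute (G \ add) ∪ pre:
  G ∩ del = {}  (empty — regression defined)
  G \ add = {handempty, on(e,f), on(f,d)} \ {clear(f), handempty, on(f,d)} = {on(e,f)}
  ∪ pre   = {on(e,f)} ∪ {clear(d), holding(f)}
          = {clear(d), holding(f), on(e,f)}

== RESULT ==
["clear(d)", "holding(f)", "on(e,f)"]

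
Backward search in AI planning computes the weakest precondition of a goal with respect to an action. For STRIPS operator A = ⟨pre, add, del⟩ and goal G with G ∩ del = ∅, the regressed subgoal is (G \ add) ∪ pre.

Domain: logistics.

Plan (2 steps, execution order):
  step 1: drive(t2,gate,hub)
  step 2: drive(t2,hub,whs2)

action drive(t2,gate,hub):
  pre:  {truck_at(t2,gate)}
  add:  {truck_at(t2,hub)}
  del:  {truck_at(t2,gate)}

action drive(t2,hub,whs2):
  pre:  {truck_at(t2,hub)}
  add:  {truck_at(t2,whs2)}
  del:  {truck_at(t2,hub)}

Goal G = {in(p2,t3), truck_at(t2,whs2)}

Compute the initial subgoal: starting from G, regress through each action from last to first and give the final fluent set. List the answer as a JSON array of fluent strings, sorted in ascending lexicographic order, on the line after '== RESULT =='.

Work backward from the goal:
  through step 2 (drive(t2,hub,whs2)): drop {truck_at(t2,whs2)}, keep {in(p2,t3)}, require {truck_at(t2,hub)}
    → {in(p2,t3), truck_at(t2,hub)}
  through step 1 (drive(t2,gate,hub)): drop {truck_at(t2,hub)}, keep {in(p2,t3)}, require {truck_at(t2,gate)}
    → {in(p2,t3), truck_at(t2,gate)}

== RESULT ==
["in(p2,t3)", "truck_at(t2,gate)"]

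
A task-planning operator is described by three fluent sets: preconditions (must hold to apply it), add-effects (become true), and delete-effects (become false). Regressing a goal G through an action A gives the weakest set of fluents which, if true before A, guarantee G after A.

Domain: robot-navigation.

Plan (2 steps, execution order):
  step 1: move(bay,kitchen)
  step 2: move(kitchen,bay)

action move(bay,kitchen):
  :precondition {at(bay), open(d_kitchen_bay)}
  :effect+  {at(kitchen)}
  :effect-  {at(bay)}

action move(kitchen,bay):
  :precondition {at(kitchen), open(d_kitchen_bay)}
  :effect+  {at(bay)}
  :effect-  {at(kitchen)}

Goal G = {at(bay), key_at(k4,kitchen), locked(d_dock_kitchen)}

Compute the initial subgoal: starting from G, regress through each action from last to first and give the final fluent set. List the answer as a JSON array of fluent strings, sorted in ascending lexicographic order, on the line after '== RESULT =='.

Work backward from the goal:
  through step 2 (move(kitchen,bay)): drop {at(bay)}, keep {key_at(k4,kitchen), locked(d_dock_kitchen)}, require {at(kitchen), open(d_kitchen_bay)}
    → {at(kitchen), key_at(k4,kitchen), locked(d_dock_kitchen), open(d_kitchen_bay)}
  through step 1 (move(bay,kitchen)): drop {at(kitchen)}, keep {key_at(k4,kitchen), locked(d_dock_kitchen), open(d_kitchen_bay)}, require {at(bay), open(d_kitchen_bay)}
    → {at(bay), key_at(k4,kitchen), locked(d_dock_kitchen), open(d_kitchen_bay)}

== RESULT ==
["at(bay)", "key_at(k4,kitchen)", "locked(d_dock_kitchen)", "open(d_kitchen_bay)"]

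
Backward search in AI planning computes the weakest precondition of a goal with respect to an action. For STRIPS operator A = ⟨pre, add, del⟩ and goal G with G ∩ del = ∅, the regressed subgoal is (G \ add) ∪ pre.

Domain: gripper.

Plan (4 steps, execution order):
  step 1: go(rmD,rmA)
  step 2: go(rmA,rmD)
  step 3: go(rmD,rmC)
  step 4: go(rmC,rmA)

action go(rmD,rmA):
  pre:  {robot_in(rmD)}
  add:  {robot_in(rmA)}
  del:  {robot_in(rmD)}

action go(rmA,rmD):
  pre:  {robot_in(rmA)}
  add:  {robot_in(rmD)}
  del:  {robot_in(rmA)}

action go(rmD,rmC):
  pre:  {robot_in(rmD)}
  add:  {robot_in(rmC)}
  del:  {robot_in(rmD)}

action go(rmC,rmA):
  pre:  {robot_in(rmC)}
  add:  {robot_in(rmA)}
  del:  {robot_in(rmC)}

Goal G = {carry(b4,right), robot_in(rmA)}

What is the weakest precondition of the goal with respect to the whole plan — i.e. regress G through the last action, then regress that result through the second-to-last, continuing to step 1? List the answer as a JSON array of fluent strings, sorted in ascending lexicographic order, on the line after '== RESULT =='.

Regress step by step:
  through step 4 (go(rmC,rmA)): drop {robot_in(rmA)}, keep {carry(b4,right)}, require {robot_in(rmC)}
    → {carry(b4,right), robot_in(rmC)}
  through step 3 (go(rmD,rmC)): drop {robot_in(rmC)}, keep {carry(b4,right)}, require {robot_in(rmD)}
    → {carry(b4,right), robot_in(rmD)}
  through step 2 (go(rmA,rmD)): drop {robot_in(rmD)}, keep {carry(b4,right)}, require {robot_in(rmA)}
    → {carry(b4,right), robot_in(rmA)}
  through step 1 (go(rmD,rmA)): drop {robot_in(rmA)}, keep {carry(b4,right)}, require {robot_in(rmD)}
    → {carry(b4,right), robot_in(rmD)}

== RESULT ==
["carry(b4,right)", "robot_in(rmD)"]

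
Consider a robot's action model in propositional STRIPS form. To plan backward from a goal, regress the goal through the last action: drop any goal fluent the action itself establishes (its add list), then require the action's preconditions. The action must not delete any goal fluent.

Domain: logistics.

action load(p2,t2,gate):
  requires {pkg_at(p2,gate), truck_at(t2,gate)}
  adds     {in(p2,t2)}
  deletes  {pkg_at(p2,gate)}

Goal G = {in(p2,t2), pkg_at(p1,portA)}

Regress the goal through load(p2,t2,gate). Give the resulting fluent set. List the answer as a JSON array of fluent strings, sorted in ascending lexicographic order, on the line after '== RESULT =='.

Regress:
  G ∩ del = {}  (empty — regression defined)
  G \ add = {in(p2,t2), pkg_at(p1,portA)} \ {in(p2,t2)} = {pkg_at(p1,portA)}
  ∪ pre   = {pkg_at(p1,portA)} ∪ {pkg_at(p2,gate), truck_at(t2,gate)}
          = {pkg_at(p1,portA), pkg_at(p2,gate), truck_at(t2,gate)}

== RESULT ==
["pkg_at(p1,portA)", "pkg_at(p2,gate)", "truck_at(t2,gate)"]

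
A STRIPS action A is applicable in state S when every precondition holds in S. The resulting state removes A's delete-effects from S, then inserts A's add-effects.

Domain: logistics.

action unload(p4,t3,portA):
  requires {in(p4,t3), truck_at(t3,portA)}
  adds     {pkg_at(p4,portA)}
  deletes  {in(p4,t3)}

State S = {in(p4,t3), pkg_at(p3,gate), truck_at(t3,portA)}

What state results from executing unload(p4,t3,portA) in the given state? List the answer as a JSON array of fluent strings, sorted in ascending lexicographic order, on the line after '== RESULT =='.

Compute (S \ del) ∪ add:
  pre ⊆ S: {in(p4,t3), truck_at(t3,portA)} ⊆ S  — applicable
  S \ del = {pkg_at(p3,gate), truck_at(t3,portA)}
  ∪ add   = {pkg_at(p3,gate), pkg_at(p4,portA), truck_at(t3,portA)}

== RESULT ==
["pkg_at(p3,gate)", "pkg_at(p4,portA)", "truck_at(t3,portA)"]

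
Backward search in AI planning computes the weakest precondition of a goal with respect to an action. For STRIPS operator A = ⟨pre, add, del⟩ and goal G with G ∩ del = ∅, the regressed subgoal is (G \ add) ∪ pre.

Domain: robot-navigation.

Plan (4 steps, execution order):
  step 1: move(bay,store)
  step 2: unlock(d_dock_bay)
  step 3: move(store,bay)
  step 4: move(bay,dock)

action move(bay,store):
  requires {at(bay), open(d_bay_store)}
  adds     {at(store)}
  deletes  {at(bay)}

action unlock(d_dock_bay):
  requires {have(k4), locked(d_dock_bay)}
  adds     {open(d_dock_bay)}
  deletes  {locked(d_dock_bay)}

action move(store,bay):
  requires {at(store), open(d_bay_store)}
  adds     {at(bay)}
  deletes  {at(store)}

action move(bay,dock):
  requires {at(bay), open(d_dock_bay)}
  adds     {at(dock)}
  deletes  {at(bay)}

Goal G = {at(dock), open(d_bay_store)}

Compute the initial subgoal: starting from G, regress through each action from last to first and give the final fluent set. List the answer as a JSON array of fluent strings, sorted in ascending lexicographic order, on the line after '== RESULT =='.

Work backward from the goal:
  through step 4 (move(bay,dock)): drop {at(dock)}, keep {open(d_bay_store)}, require {at(bay), open(d_dock_bay)}
    → {at(bay), open(d_bay_store), open(d_dock_bay)}
  through step 3 (move(store,bay)): drop {at(bay)}, keep {open(d_bay_store), open(d_dock_bay)}, require {at(store), open(d_bay_store)}
    → {at(store), open(d_bay_store), open(d_dock_bay)}
  through step 2 (unlock(d_dock_bay)): drop {open(d_dock_bay)}, keep {at(store), open(d_bay_store)}, require {have(k4), locked(d_dock_bay)}
    → {at(store), have(k4), locked(d_dock_bay), open(d_bay_store)}
  through step 1 (move(bay,store)): drop {at(store)}, keep {have(k4), locked(d_dock_bay), open(d_bay_store)}, require {at(bay), open(d_bay_store)}
    → {at(bay), have(k4), locked(d_dock_bay), open(d_bay_store)}

== RESULT ==
["at(bay)", "have(k4)", "locked(d_dock_bay)", "open(d_bay_store)"]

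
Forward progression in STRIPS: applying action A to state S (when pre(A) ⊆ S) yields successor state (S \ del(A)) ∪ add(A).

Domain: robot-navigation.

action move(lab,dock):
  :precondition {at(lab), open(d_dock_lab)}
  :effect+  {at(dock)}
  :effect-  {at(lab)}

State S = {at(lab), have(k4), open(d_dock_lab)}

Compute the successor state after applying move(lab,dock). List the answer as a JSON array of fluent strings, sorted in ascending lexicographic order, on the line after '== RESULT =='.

Progress:
  pre ⊆ S: {at(lab), open(d_dock_lab)} ⊆ S  — applicable
  S \ del = {have(k4), open(d_dock_lab)}
  ∪ add   = {at(dock), have(k4), open(d_dock_lab)}

== RESULT ==
["at(dock)", "have(k4)", "open(d_dock_lab)"]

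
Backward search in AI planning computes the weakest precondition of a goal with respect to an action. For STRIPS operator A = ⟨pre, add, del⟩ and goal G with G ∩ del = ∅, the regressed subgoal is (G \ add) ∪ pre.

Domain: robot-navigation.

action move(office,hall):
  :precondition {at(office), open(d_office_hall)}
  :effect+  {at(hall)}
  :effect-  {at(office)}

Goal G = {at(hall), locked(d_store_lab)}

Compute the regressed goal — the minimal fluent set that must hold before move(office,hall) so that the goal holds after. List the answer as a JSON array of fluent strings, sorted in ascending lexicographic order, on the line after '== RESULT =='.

Compute (G \ add) ∪ pre:
  G ∩ del = {}  (empty — regression defined)
  G \ add = {at(hall), locked(d_store_lab)} \ {at(hall)} = {locked(d_store_lab)}
  ∪ pre   = {locked(d_store_lab)} ∪ {at(office), open(d_office_hall)}
          = {at(office), locked(d_store_lab), open(d_office_hall)}

== RESULT ==
["at(office)", "locked(d_store_lab)", "open(d_office_hall)"]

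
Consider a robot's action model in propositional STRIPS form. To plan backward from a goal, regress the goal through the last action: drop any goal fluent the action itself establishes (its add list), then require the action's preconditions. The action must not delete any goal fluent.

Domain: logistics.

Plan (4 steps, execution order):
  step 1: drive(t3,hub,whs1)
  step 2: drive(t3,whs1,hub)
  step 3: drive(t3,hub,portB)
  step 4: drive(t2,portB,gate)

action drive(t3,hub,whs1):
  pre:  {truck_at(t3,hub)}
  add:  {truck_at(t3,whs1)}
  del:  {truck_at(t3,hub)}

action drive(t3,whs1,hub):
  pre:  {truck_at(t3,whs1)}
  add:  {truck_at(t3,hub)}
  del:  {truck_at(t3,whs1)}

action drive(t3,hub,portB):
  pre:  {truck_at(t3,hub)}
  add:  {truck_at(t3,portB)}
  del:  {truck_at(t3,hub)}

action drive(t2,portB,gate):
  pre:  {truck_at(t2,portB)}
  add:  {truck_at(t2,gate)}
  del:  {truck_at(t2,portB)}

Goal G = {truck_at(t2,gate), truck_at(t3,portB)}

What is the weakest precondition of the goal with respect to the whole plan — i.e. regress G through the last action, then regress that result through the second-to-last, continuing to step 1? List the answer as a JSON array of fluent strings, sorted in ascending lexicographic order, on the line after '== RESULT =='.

Work backward from the goal:
  through step 4 (drive(t2,portB,gate)): drop {truck_at(t2,gate)}, keep {truck_at(t3,portB)}, require {truck_at(t2,portB)}
    → {truck_at(t2,portB), truck_at(t3,portB)}
  through step 3 (drive(t3,hub,portB)): drop {truck_at(t3,portB)}, keep {truck_at(t2,portB)}, require {truck_at(t3,hub)}
    → {truck_at(t2,portB), truck_at(t3,hub)}
  through step 2 (drive(t3,whs1,hub)): drop {truck_at(t3,hub)}, keep {truck_at(t2,portB)}, require {truck_at(t3,whs1)}
    → {truck_at(t2,portB), truck_at(t3,whs1)}
  through step 1 (drive(t3,hub,whs1)): drop {truck_at(t3,whs1)}, keep {truck_at(t2,portB)}, require {truck_at(t3,hub)}
    → {truck_at(t2,portB), truck_at(t3,hub)}

== RESULT ==
["truck_at(t2,portB)", "truck_at(t3,hub)"]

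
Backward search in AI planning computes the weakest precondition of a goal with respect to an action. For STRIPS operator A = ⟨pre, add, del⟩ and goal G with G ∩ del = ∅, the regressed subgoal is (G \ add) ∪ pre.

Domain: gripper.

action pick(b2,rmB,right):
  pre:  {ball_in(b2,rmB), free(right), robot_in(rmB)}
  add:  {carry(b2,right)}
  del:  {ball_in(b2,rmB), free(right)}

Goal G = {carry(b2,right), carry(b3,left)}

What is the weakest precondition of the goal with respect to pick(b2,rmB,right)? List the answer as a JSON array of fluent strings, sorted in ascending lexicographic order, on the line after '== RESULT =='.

Compute (G \ add) ∪ pre:
  G ∩ del = {}  (empty — regression defined)
  G \ add = {carry(b2,right), carry(b3,left)} \ {carry(b2,right)} = {carry(b3,left)}
  ∪ pre   = {carry(b3,left)} ∪ {ball_in(b2,rmB), free(right), robot_in(rmB)}
          = {ball_in(b2,rmB), carry(b3,left), free(right), robot_in(rmB)}

== RESULT ==
["ball_in(b2,rmB)", "carry(b3,left)", "free(right)", "robot_in(rmB)"]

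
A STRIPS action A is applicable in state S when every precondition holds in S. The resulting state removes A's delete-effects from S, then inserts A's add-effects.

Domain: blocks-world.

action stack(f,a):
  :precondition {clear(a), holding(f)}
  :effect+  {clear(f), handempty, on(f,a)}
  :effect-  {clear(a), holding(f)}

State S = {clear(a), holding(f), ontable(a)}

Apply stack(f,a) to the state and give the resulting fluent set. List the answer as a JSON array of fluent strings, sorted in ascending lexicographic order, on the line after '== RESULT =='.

Compute (S \ del) ∪ add:
  pre ⊆ S: {clear(a), holding(f)} ⊆ S  — applicable
  S \ del = {ontable(a)}
  ∪ add   = {clear(f), handempty, on(f,a), ontable(a)}

== RESULT ==
["clear(f)", "handempty", "on(f,a)", "ontable(a)"]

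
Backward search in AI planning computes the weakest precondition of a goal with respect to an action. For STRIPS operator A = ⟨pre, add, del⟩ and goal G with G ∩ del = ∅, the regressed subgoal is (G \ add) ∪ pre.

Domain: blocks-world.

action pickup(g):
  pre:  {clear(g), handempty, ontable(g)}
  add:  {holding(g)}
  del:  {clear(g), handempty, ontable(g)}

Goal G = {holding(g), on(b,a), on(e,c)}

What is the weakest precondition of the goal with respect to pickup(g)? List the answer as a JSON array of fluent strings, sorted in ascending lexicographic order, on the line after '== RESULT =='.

Regress:
  G ∩ del = {}  (empty — regression defined)
  G \ add = {holding(g), on(b,a), on(e,c)} \ {holding(g)} = {on(b,a), on(e,c)}
  ∪ pre   = {on(b,a), on(e,c)} ∪ {clear(g), handempty, ontable(g)}
          = {clear(g), handempty, on(b,a), on(e,c), ontable(g)}

== RESULT ==
["clear(g)", "handempty", "on(b,a)", "on(e,c)", "ontable(g)"]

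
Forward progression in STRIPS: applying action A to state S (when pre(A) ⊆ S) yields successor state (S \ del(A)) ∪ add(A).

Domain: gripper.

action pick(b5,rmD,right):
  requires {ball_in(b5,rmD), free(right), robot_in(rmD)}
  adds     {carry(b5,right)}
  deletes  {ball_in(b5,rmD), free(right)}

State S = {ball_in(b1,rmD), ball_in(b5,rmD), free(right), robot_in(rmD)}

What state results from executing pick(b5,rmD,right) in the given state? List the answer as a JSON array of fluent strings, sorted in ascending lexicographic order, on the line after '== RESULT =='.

Compute (S \ del) ∪ add:
  pre ⊆ S: {ball_in(b5,rmD), free(right), robot_in(rmD)} ⊆ S  — applicable
  S \ del = {ball_in(b1,rmD), robot_in(rmD)}
  ∪ add   = {ball_in(b1,rmD), carry(b5,right), robot_in(rmD)}

== RESULT ==
["ball_in(b1,rmD)", "carry(b5,right)", "robot_in(rmD)"]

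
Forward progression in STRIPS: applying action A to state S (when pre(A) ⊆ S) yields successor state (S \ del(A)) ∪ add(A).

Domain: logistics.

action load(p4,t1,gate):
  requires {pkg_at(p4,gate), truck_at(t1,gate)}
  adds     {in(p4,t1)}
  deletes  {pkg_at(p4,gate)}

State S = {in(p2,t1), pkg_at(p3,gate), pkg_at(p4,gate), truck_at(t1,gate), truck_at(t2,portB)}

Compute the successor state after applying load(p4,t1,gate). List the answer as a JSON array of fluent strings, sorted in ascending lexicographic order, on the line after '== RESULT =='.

Progress:
  pre ⊆ S: {pkg_at(p4,gate), truck_at(t1,gate)} ⊆ S  — applicable
  S \ del = {in(p2,t1), pkg_at(p3,gate), truck_at(t1,gate), truck_at(t2,portB)}
  ∪ add   = {in(p2,t1), in(p4,t1), pkg_at(p3,gate), truck_at(t1,gate), truck_at(t2,portB)}

== RESULT ==
["in(p2,t1)", "in(p4,t1)", "pkg_at(p3,gate)", "truck_at(t1,gate)", "truck_at(t2,portB)"]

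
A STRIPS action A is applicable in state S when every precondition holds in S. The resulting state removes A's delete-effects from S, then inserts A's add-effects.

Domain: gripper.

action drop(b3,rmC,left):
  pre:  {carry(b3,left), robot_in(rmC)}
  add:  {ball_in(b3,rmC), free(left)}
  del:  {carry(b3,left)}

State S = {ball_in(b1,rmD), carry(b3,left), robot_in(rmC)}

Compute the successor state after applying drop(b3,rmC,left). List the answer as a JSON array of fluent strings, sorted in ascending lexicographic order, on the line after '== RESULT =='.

Progress:
  pre ⊆ S: {carry(b3,left), robot_in(rmC)} ⊆ S  — applicable
  S \ del = {ball_in(b1,rmD), robot_in(rmC)}
  ∪ add   = {ball_in(b1,rmD), ball_in(b3,rmC), free(left), robot_in(rmC)}

== RESULT ==
["ball_in(b1,rmD)", "ball_in(b3,rmC)", "free(left)", "robot_in(rmC)"]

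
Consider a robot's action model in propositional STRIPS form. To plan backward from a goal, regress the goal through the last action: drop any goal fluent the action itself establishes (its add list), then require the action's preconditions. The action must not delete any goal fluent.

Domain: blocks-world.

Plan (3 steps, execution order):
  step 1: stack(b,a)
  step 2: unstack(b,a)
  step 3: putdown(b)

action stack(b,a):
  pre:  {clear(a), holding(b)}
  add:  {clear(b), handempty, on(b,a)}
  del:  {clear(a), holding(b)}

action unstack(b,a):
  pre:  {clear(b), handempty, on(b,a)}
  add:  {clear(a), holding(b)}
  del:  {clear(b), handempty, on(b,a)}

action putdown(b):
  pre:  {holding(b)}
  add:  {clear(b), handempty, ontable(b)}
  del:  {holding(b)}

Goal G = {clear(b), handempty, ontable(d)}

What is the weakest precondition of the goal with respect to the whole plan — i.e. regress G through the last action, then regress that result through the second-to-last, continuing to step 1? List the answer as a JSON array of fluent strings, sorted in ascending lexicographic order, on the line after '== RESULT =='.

Regress step by step:
  through step 3 (putdown(b)): drop {clear(b), handempty}, keep {ontable(d)}, require {holding(b)}
    → {holding(b), ontable(d)}
  through step 2 (unstack(b,a)): drop {holding(b)}, keep {ontable(d)}, require {clear(b), handempty, on(b,a)}
    → {clear(b), handempty, on(b,a), ontable(d)}
  through step 1 (stack(b,a)): drop {clear(b), handempty, on(b,a)}, keep {ontable(d)}, require {clear(a), holding(b)}
    → {clear(a), holding(b), ontable(d)}

== RESULT ==
["clear(a)", "holding(b)", "ontable(d)"]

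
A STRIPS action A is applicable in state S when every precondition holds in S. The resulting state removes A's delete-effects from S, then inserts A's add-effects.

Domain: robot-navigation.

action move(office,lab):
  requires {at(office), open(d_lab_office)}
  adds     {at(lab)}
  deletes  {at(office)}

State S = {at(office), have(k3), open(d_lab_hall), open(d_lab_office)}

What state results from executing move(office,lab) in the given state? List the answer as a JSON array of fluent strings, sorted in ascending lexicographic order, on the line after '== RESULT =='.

Progress:
  pre ⊆ S: {at(office), open(d_lab_office)} ⊆ S  — applicable
  S \ del = {have(k3), open(d_lab_hall), open(d_lab_office)}
  ∪ add   = {at(lab), have(k3), open(d_lab_hall), open(d_lab_office)}

== RESULT ==
["at(lab)", "have(k3)", "open(d_lab_hall)", "open(d_lab_office)"]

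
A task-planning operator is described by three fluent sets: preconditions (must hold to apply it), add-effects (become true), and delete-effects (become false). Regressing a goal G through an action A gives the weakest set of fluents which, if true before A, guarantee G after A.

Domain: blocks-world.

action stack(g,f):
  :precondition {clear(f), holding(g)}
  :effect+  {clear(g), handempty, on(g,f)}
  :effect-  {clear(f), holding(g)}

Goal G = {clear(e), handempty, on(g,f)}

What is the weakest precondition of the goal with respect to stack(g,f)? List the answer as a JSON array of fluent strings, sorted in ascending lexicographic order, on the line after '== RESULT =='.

Compute (G \ add) ∪ pre:
  G ∩ del = {}  (empty — regression defined)
  G \ add = {clear(e), handempty, on(g,f)} \ {clear(g), handempty, on(g,f)} = {clear(e)}
  ∪ pre   = {clear(e)} ∪ {clear(f), holding(g)}
          = {clear(e), clear(f), holding(g)}

== RESULT ==
["clear(e)", "clear(f)", "holding(g)"]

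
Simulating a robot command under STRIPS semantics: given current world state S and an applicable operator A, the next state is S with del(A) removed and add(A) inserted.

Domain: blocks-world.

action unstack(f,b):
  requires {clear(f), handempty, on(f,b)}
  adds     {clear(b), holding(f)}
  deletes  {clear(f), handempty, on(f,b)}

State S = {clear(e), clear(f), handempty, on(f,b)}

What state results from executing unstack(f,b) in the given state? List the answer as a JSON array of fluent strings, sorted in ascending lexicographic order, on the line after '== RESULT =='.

Compute (S \ del) ∪ add:
  pre ⊆ S: {clear(f), handempty, on(f,b)} ⊆ S  — applicable
  S \ del = {clear(e)}
  ∪ add   = {clear(b), clear(e), holding(f)}

== RESULT ==
["clear(b)", "clear(e)", "holding(f)"]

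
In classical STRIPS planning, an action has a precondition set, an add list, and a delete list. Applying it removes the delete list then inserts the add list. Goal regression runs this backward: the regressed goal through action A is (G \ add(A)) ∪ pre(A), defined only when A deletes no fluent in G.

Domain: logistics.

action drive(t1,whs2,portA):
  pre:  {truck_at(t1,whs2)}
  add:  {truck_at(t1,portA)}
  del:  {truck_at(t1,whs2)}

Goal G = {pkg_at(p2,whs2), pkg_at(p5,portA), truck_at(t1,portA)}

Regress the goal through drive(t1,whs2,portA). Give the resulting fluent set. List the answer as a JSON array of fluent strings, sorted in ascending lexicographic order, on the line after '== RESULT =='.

Compute (G \ add) ∪ pre:
  G ∩ del = {}  (empty — regression defined)
  G \ add = {pkg_at(p2,whs2), pkg_at(p5,portA), truck_at(t1,portA)} \ {truck_at(t1,portA)} = {pkg_at(p2,whs2), pkg_at(p5,portA)}
  ∪ pre   = {pkg_at(p2,whs2), pkg_at(p5,portA)} ∪ {truck_at(t1,whs2)}
          = {pkg_at(p2,whs2), pkg_at(p5,portA), truck_at(t1,whs2)}

== RESULT ==
["pkg_at(p2,whs2)", "pkg_at(p5,portA)", "truck_at(t1,whs2)"]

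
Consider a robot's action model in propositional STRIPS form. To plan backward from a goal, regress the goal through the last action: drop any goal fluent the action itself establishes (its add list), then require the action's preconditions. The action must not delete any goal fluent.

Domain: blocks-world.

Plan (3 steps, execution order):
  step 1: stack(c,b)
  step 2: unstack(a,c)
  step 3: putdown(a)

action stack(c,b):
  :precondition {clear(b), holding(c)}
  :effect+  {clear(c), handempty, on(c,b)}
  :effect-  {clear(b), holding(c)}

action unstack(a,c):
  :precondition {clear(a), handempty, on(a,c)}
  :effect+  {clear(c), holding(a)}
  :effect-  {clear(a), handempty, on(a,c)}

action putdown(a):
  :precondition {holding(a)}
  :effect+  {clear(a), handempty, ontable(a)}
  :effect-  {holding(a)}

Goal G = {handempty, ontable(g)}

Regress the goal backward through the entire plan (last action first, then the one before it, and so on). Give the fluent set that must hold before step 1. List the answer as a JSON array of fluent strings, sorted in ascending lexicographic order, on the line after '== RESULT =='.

Regress step by step:
  through step 3 (putdown(a)): drop {handempty}, keep {ontable(g)}, require {holding(a)}
    → {holding(a), ontable(g)}
  through step 2 (unstack(a,c)): drop {holding(a)}, keep {ontable(g)}, require {clear(a), handempty, on(a,c)}
    → {clear(a), handempty, on(a,c), ontable(g)}
  through step 1 (stack(c,b)): drop {handempty}, keep {clear(a), on(a,c), ontable(g)}, require {clear(b), holding(c)}
    → {clear(a), clear(b), holding(c), on(a,c), ontable(g)}

== RESULT ==
["clear(a)", "clear(b)", "holding(c)", "on(a,c)", "ontable(g)"]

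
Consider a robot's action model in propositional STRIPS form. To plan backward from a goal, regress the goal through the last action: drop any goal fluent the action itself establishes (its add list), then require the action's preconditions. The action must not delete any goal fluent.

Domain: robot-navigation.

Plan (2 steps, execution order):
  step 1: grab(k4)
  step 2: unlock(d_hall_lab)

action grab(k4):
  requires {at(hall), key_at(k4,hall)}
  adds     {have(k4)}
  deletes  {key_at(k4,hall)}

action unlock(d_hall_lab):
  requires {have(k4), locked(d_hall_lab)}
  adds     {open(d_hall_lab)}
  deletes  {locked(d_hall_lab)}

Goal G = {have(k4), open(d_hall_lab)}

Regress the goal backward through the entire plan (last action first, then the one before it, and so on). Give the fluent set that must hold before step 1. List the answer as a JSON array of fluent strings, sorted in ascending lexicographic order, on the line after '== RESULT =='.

Work backward from the goal:
  through step 2 (unlock(d_hall_lab)): drop {open(d_hall_lab)}, keep {have(k4)}, require {have(k4), locked(d_hall_lab)}
    → {have(k4), locked(d_hall_lab)}
  through step 1 (grab(k4)): drop {have(k4)}, keep {locked(d_hall_lab)}, require {at(hall), key_at(k4,hall)}
    → {at(hall), key_at(k4,hall), locked(d_hall_lab)}

== RESULT ==
["at(hall)", "key_at(k4,hall)", "locked(d_hall_lab)"]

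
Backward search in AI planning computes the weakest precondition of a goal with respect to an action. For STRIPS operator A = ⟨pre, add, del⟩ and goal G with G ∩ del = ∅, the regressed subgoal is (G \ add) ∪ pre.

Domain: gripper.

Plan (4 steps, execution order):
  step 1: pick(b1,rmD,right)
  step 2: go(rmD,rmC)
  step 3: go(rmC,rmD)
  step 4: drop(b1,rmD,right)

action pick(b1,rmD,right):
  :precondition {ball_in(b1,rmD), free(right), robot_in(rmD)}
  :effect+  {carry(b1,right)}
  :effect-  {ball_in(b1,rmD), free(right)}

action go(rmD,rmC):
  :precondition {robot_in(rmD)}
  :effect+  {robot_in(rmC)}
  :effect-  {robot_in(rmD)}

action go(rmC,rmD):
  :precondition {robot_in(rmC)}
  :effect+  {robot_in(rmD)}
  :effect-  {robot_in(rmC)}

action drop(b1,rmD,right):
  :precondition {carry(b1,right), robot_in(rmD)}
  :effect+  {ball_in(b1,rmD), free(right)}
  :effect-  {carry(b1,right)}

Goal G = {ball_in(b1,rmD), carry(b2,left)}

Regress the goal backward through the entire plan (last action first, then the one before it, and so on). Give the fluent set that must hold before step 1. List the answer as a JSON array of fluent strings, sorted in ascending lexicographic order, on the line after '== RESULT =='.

Work backward from the goal:
  through step 4 (drop(b1,rmD,right)): drop {ball_in(b1,rmD)}, keep {carry(b2,left)}, require {carry(b1,right), robot_in(rmD)}
    → {carry(b1,right), carry(b2,left), robot_in(rmD)}
  through step 3 (go(rmC,rmD)): drop {robot_in(rmD)}, keep {carry(b1,right), carry(b2,left)}, require {robot_in(rmC)}
    → {carry(b1,right), carry(b2,left), robot_in(rmC)}
  through step 2 (go(rmD,rmC)): drop {robot_in(rmC)}, keep {carry(b1,right), carry(b2,left)}, require {robot_in(rmD)}
    → {carry(b1,right), carry(b2,left), robot_in(rmD)}
  through step 1 (pick(b1,rmD,right)): drop {carry(b1,right)}, keep {carry(b2,left), robot_in(rmD)}, require {ball_in(b1,rmD), free(right), robot_in(rmD)}
    → {ball_in(b1,rmD), carry(b2,left), free(right), robot_in(rmD)}

== RESULT ==
["ball_in(b1,rmD)", "carry(b2,left)", "free(right)", "robot_in(rmD)"]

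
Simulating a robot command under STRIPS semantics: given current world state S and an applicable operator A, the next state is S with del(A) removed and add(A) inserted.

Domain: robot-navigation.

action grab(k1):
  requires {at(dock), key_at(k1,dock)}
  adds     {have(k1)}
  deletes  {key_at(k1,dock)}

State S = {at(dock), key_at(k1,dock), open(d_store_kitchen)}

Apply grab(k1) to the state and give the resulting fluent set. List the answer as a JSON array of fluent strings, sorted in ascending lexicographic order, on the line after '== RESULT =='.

Progress:
  pre ⊆ S: {at(dock), key_at(k1,dock)} ⊆ S  — applicable
  S \ del = {at(dock), open(d_store_kitchen)}
  ∪ add   = {at(dock), have(k1), open(d_store_kitchen)}

== RESULT ==
["at(dock)", "have(k1)", "open(d_store_kitchen)"]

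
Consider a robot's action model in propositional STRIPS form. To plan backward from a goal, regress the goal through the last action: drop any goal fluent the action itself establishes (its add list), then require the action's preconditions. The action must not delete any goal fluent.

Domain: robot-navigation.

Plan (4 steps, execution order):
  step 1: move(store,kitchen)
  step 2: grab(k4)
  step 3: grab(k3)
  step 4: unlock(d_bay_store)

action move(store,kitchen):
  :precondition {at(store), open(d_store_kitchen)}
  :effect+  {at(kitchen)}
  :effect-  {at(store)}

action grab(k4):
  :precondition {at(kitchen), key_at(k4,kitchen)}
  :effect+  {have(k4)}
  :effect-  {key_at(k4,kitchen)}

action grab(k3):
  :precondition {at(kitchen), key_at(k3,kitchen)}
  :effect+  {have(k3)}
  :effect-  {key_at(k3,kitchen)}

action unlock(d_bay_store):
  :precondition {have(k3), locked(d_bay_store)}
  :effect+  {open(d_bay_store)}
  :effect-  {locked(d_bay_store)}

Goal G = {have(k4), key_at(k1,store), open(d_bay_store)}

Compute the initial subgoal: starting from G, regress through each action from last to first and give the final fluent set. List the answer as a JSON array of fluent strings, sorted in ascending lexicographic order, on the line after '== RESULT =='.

Regress step by step:
  through step 4 (unlock(d_bay_store)): drop {open(d_bay_store)}, keep {have(k4), key_at(k1,store)}, require {have(k3), locked(d_bay_store)}
    → {have(k3), have(k4), key_at(k1,store), locked(d_bay_store)}
  through step 3 (grab(k3)): drop {have(k3)}, keep {have(k4), key_at(k1,store), locked(d_bay_store)}, require {at(kitchen), key_at(k3,kitchen)}
    → {at(kitchen), have(k4), key_at(k1,store), key_at(k3,kitchen), locked(d_bay_store)}
  through step 2 (grab(k4)): drop {have(k4)}, keep {at(kitchen), key_at(k1,store), key_at(k3,kitchen), locked(d_bay_store)}, require {at(kitchen), key_at(k4,kitchen)}
    → {at(kitchen), key_at(k1,store), key_at(k3,kitchen), key_at(k4,kitchen), locked(d_bay_store)}
  through step 1 (move(store,kitchen)): drop {at(kitchen)}, keep {key_at(k1,store), key_at(k3,kitchen), key_at(k4,kitchen), locked(d_bay_store)}, require {at(store), open(d_store_kitchen)}
    → {at(store), key_at(k1,store), key_at(k3,kitchen), key_at(k4,kitchen), locked(d_bay_store), open(d_store_kitchen)}

== RESULT ==
["at(store)", "key_at(k1,store)", "key_at(k3,kitchen)", "key_at(k4,kitchen)", "locked(d_bay_store)", "open(d_store_kitchen)"]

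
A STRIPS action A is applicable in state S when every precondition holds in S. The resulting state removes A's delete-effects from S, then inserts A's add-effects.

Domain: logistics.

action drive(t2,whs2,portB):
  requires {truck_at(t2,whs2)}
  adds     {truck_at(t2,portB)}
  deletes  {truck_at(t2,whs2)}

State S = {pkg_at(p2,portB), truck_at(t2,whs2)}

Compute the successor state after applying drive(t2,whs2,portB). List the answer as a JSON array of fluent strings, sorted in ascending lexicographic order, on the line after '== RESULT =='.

Compute (S \ del) ∪ add:
  pre ⊆ S: {truck_at(t2,whs2)} ⊆ S  — applicable
  S \ del = {pkg_at(p2,portB)}
  ∪ add   = {pkg_at(p2,portB), truck_at(t2,portB)}

== RESULT ==
["pkg_at(p2,portB)", "truck_at(t2,portB)"]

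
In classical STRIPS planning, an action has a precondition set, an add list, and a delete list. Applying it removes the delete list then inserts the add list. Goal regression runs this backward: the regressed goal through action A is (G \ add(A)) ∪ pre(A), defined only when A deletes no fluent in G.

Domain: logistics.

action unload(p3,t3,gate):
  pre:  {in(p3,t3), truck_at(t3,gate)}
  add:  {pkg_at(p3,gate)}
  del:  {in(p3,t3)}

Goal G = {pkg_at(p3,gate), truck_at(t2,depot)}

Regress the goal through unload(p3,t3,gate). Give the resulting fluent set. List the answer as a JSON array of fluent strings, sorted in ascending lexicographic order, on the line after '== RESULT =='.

Regress:
  G ∩ del = {}  (empty — regression defined)
  G \ add = {pkg_at(p3,gate), truck_at(t2,depot)} \ {pkg_at(p3,gate)} = {truck_at(t2,depot)}
  ∪ pre   = {truck_at(t2,depot)} ∪ {in(p3,t3), truck_at(t3,gate)}
          = {in(p3,t3), truck_at(t2,depot), truck_at(t3,gate)}

== RESULT ==
["in(p3,t3)", "truck_at(t2,depot)", "truck_at(t3,gate)"]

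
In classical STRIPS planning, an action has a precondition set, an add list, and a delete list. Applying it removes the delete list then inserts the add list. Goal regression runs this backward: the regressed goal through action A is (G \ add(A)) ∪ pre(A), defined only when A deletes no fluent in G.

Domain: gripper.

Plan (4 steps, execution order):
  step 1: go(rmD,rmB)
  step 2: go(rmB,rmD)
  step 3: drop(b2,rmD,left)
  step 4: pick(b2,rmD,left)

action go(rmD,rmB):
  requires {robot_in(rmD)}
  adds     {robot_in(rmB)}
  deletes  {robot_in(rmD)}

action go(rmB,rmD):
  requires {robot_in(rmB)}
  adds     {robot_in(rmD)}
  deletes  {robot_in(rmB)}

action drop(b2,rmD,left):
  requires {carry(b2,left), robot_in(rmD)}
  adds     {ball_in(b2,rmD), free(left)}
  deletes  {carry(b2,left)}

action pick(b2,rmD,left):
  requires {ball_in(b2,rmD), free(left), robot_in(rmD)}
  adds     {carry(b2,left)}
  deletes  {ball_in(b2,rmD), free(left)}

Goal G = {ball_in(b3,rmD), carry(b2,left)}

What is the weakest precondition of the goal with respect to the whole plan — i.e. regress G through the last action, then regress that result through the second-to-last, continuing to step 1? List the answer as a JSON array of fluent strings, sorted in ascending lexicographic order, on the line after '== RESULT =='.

Regress step by step:
  through step 4 (pick(b2,rmD,left)): drop {carry(b2,left)}, keep {ball_in(b3,rmD)}, require {ball_in(b2,rmD), free(left), robot_in(rmD)}
    → {ball_in(b2,rmD), ball_in(b3,rmD), free(left), robot_in(rmD)}
  through step 3 (drop(b2,rmD,left)): drop {ball_in(b2,rmD), free(left)}, keep {ball_in(b3,rmD), robot_in(rmD)}, require {carry(b2,left), robot_in(rmD)}
    → {ball_in(b3,rmD), carry(b2,left), robot_in(rmD)}
  through step 2 (go(rmB,rmD)): drop {robot_in(rmD)}, keep {ball_in(b3,rmD), carry(b2,left)}, require {robot_in(rmB)}
    → {ball_in(b3,rmD), carry(b2,left), robot_in(rmB)}
  through step 1 (go(rmD,rmB)): drop {robot_in(rmB)}, keep {ball_in(b3,rmD), carry(b2,left)}, require {robot_in(rmD)}
    → {ball_in(b3,rmD), carry(b2,left), robot_in(rmD)}

== RESULT ==
["ball_in(b3,rmD)", "carry(b2,left)", "robot_in(rmD)"]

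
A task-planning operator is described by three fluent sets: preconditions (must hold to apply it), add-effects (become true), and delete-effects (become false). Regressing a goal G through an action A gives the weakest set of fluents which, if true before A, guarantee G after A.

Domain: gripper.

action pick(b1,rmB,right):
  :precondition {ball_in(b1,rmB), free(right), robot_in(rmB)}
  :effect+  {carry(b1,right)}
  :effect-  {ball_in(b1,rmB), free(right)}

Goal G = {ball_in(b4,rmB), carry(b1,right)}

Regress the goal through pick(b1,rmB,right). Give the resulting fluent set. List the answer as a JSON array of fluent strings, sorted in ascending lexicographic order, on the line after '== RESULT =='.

Compute (G \ add) ∪ pre:
  G ∩ del = {}  (empty — regression defined)
  G \ add = {ball_in(b4,rmB), carry(b1,right)} \ {carry(b1,right)} = {ball_in(b4,rmB)}
  ∪ pre   = {ball_in(b4,rmB)} ∪ {ball_in(b1,rmB), free(right), robot_in(rmB)}
          = {ball_in(b1,rmB), ball_in(b4,rmB), free(right), robot_in(rmB)}

== RESULT ==
["ball_in(b1,rmB)", "ball_in(b4,rmB)", "free(right)", "robot_in(rmB)"]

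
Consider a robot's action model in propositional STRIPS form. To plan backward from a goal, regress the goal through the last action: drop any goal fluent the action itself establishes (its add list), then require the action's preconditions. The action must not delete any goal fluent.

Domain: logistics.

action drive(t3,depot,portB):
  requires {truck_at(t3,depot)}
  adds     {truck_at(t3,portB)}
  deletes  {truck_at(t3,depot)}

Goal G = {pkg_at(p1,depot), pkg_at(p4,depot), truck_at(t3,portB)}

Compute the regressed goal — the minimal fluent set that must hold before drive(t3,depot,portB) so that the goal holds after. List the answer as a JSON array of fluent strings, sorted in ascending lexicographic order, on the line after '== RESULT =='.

Compute (G \ add) ∪ pre:
  G ∩ del = {}  (empty — regression defined)
  G \ add = {pkg_at(p1,depot), pkg_at(p4,depot), truck_at(t3,portB)} \ {truck_at(t3,portB)} = {pkg_at(p1,depot), pkg_at(p4,depot)}
  ∪ pre   = {pkg_at(p1,depot), pkg_at(p4,depot)} ∪ {truck_at(t3,depot)}
          = {pkg_at(p1,depot), pkg_at(p4,depot), truck_at(t3,depot)}

== RESULT ==
["pkg_at(p1,depot)", "pkg_at(p4,depot)", "truck_at(t3,depot)"]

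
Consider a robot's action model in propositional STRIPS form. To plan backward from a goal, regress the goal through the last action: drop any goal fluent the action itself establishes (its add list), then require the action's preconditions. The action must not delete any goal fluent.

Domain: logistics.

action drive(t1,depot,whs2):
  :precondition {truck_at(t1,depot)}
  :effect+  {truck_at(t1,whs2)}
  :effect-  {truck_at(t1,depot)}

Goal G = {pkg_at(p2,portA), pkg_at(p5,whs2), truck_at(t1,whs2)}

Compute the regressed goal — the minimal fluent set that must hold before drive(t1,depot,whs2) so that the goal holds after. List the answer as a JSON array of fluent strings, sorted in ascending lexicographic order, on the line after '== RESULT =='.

Regress:
  G ∩ del = {}  (empty — regression defined)
  G \ add = {pkg_at(p2,portA), pkg_at(p5,whs2), truck_at(t1,whs2)} \ {truck_at(t1,whs2)} = {pkg_at(p2,portA), pkg_at(p5,whs2)}
  ∪ pre   = {pkg_at(p2,portA), pkg_at(p5,whs2)} ∪ {truck_at(t1,depot)}
          = {pkg_at(p2,portA), pkg_at(p5,whs2), truck_at(t1,depot)}

== RESULT ==
["pkg_at(p2,portA)", "pkg_at(p5,whs2)", "truck_at(t1,depot)"]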